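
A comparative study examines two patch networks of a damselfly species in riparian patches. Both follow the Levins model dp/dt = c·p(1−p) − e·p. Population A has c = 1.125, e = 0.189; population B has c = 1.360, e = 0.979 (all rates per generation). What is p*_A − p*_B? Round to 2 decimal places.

0.55

A: p*_A = 1 − 0.189/1.125 = 0.8320.
B: p*_B = 1 − 0.979/1.360 = 0.2801.
p*_A − p*_B = 0.8320 − 0.2801 = 0.5519.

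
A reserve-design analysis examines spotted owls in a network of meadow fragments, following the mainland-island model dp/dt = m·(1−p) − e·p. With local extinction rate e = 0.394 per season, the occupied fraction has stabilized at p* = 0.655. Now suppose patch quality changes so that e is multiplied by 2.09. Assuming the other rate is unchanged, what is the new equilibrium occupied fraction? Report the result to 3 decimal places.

Balance m(1−p*) = e·p* gives m = e·p*/(1−p*) = 0.394×0.65500/0.34500 = 0.74803.
New p* = m/(m+e) = 0.74803/(0.74803+0.82346) = 0.47600.

0.476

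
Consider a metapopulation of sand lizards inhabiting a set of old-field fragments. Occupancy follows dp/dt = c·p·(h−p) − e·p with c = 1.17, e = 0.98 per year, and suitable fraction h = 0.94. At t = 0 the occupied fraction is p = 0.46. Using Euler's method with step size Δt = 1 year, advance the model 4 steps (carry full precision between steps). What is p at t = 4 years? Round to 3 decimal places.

Update rule: p ← p + [c·p·(h−p) − e·p]·Δt with Δt = 1.
p: 0.46000 → 0.26754  (Δp = -0.19246)
p: 0.26754 → 0.21584  (Δp = -0.05169)
p: 0.21584 → 0.18719  (Δp = -0.02865)
p: 0.18719 → 0.16862  (Δp = -0.01857)

0.169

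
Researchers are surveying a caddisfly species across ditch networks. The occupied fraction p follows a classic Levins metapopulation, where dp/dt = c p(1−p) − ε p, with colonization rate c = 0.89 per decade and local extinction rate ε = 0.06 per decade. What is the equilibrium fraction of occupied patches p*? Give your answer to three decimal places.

Setting dp/dt = 0 and dividing through by p* gives c·(1−p*) = ε.
So p* = 1 − ε/c = 1 − 0.06/0.89 = 1 − 0.0674 = 0.9326.

0.933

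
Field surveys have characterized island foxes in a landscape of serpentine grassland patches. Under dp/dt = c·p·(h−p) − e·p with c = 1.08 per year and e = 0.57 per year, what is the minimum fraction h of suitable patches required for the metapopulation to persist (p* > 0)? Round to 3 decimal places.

p* = h − e/c is positive only when h > e/c.
h_min = e/c = 0.57/1.08 = 0.5278.

0.528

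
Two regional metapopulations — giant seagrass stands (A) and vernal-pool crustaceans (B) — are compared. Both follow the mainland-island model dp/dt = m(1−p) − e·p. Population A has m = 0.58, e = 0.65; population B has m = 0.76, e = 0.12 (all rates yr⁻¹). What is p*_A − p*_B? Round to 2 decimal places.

-0.39

A: p*_A = m/(m+e) = 0.58/1.2300 = 0.4715.
B: p*_B = 0.76/0.8800 = 0.8636.
p*_A − p*_B = 0.4715 − 0.8636 = -0.3921.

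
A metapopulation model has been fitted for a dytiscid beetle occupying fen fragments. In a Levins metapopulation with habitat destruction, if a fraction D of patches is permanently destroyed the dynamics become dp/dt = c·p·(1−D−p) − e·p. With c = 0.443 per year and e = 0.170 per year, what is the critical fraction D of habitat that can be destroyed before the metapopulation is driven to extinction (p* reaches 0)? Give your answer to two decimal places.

0.62

The nontrivial equilibrium is p* = (1−D) − e/c; extinction occurs when this hits zero.
So D_crit = 1 − e/c = 1 − 0.170/0.443 = 1 − 0.3837 = 0.6163.
This equals the undisturbed p*, a classic result of Lande's extension.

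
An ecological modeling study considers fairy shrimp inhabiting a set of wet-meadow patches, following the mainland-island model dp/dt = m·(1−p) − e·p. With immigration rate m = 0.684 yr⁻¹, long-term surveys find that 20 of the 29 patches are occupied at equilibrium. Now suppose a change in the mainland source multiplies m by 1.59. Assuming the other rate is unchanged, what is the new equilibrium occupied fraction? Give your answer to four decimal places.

Observed p* = 20/29 = 0.68966.
Balance m(1−p*) = e·p* gives e = m(1−p*)/p* = 0.684×0.31034/0.68966 = 0.30779.
New p* = m/(m+e) = 1.08756/(1.08756+0.30779) = 0.77942.

0.7794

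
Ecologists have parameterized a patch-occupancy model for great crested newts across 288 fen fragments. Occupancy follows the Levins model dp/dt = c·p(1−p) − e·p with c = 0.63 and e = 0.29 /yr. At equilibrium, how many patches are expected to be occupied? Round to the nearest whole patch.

p* = 1 − e/c = 1 − 0.29/0.63 = 0.5397.
Expected occupied patches = N × p* = 288 × 0.5397 = 155.43 ≈ 155.

155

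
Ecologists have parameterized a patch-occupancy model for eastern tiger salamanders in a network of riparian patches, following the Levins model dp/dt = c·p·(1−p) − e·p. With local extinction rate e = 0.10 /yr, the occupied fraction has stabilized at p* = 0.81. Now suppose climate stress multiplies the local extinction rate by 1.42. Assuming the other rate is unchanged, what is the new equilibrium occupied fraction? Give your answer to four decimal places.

0.7302

Balance c(1−p*) = e gives c = e/(1 − 0.81000) = 0.10/0.19000 = 0.52632.
New p* = 1 − e/c = 1 − 0.14200/0.52632 = 0.73020.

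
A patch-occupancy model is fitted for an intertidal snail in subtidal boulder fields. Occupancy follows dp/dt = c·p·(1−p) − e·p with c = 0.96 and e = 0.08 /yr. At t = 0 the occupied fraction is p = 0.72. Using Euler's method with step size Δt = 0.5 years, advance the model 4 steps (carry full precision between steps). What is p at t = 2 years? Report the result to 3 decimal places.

0.889

Update rule: p ← p + [c·p·(1−p) − e·p]·Δt with Δt = 0.5.
  1  |  dp/dt·Δt = +0.067968  |  p_1 = 0.787968
  2  |  dp/dt·Δt = +0.048677  |  p_2 = 0.836645
  3  |  dp/dt·Δt = +0.032136  |  p_3 = 0.868781
  4  |  dp/dt·Δt = +0.019969  |  p_4 = 0.888750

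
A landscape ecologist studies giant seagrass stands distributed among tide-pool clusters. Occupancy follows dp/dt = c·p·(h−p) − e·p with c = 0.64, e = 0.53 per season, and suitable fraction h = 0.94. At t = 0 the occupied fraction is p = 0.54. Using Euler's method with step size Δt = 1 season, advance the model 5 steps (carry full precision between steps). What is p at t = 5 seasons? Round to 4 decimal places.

Update rule: p ← p + [c·p·(h−p) − e·p]·Δt with Δt = 1.
p: 0.54000 → 0.39204  (Δp = -0.14796)
p: 0.39204 → 0.32175  (Δp = -0.07029)
p: 0.32175 → 0.27853  (Δp = -0.04322)
p: 0.27853 → 0.24882  (Δp = -0.02971)
p: 0.24882 → 0.22701  (Δp = -0.02181)

0.2270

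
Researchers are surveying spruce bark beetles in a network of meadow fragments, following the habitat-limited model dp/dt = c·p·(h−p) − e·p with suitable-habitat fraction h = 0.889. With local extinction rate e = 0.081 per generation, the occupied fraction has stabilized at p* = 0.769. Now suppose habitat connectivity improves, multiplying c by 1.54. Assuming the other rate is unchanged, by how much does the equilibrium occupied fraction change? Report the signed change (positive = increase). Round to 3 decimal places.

0.042

Balance c(h−p*) = e gives c = e/(0.889 − 0.76900) = 0.081/0.12000 = 0.67500.
New p* = 0.889 − e/c = 0.889 − 0.08100/1.03950 = 0.81108.
Δp* = 0.81108 − 0.76900 = +0.04208.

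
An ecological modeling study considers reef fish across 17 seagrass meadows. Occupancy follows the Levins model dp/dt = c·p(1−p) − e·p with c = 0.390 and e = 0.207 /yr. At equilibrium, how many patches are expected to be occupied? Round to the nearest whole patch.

p* = 1 − e/c = 1 − 0.207/0.390 = 0.4692.
Expected occupied patches = N × p* = 17 × 0.4692 = 7.98 ≈ 8.

8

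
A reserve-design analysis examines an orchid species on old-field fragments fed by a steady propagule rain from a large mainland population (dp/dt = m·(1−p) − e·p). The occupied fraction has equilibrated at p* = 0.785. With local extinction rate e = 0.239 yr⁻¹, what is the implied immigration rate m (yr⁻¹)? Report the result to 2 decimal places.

0.87

At equilibrium m(1−p*) = e·p*, so m = e·p*/(1−p*).
m = 0.239 × 0.785 / 0.2150 = 0.1876/0.2150 = 0.8726.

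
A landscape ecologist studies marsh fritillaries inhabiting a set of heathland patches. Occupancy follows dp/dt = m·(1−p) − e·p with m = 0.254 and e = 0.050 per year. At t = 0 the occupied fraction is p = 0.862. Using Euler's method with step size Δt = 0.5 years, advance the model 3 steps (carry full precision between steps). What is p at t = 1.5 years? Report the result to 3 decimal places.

Update rule: p ← p + [m·(1−p) − e·p]·Δt with Δt = 0.5.
  1  |  dp/dt·Δt = -0.004024  |  p_1 = 0.857976
  2  |  dp/dt·Δt = -0.003412  |  p_2 = 0.854564
  3  |  dp/dt·Δt = -0.002894  |  p_3 = 0.851670

0.852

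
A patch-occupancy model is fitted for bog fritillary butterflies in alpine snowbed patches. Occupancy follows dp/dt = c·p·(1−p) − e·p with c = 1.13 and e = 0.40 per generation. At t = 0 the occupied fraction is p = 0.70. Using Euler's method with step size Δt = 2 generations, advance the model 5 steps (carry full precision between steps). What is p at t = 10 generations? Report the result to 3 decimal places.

Update rule: p ← p + [c·p·(1−p) − e·p]·Δt with Δt = 2.
step 1: Δp = -0.08540, p = 0.61460
step 2: Δp = +0.04364, p = 0.65824
step 3: Δp = -0.01818, p = 0.64006
step 4: Δp = +0.00862, p = 0.64868
step 5: Δp = -0.00390, p = 0.64478

0.645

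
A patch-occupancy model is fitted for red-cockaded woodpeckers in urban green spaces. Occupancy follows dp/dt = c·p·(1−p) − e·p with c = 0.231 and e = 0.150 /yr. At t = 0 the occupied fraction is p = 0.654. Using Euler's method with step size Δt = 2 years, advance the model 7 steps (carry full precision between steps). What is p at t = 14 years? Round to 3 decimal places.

Update rule: p ← p + [c·p·(1−p) − e·p]·Δt with Δt = 2.
t = 2: p = 0.65400 + (-0.09166) = 0.56234
t = 4: p = 0.56234 + (-0.05500) = 0.50734
t = 6: p = 0.50734 + (-0.03673) = 0.47062
t = 8: p = 0.47062 + (-0.02608) = 0.44453
t = 10: p = 0.44453 + (-0.01928) = 0.42525
t = 12: p = 0.42525 + (-0.01466) = 0.41059
t = 14: p = 0.41059 + (-0.01137) = 0.39922

0.399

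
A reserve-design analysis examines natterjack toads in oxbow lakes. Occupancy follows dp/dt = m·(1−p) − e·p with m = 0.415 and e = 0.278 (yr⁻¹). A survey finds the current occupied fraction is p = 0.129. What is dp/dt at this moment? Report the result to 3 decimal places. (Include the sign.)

Colonization term: m·(1−p) = 0.415×0.8710 = 0.36146.
Extinction term: e·p = 0.03586.
dp/dt = 0.36146 − 0.03586 = 0.32560.

0.326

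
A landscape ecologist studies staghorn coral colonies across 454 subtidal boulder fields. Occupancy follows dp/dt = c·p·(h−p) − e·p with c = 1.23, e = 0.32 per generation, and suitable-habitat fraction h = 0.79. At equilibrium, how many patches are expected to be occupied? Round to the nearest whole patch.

241

p* = h − e/c = 0.79 − 0.2602 = 0.5298.
Expected occupied patches = N × p* = 454 × 0.5298 = 240.55 ≈ 241.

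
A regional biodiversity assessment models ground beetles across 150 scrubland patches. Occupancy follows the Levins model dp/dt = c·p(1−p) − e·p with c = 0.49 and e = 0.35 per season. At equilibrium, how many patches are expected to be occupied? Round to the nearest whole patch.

p* = 1 − e/c = 1 − 0.35/0.49 = 0.2857.
Expected occupied patches = N × p* = 150 × 0.2857 = 42.86 ≈ 43.

43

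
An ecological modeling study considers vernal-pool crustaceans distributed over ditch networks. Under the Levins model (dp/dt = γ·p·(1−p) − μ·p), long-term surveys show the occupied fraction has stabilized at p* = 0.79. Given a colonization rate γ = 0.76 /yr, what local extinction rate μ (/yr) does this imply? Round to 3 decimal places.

At equilibrium γ(1−p*) = μ.
μ = 0.76 × (1 − 0.79) = 0.76 × 0.2100 = 0.1596.

0.160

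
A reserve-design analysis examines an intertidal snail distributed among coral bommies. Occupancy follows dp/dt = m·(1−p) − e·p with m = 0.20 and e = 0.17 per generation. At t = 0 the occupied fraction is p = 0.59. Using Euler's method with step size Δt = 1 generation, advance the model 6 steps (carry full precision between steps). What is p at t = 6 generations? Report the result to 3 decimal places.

0.544

Update rule: p ← p + [m·(1−p) − e·p]·Δt with Δt = 1.
step 1: Δp = -0.01830, p = 0.57170
step 2: Δp = -0.01153, p = 0.56017
step 3: Δp = -0.00726, p = 0.55291
step 4: Δp = -0.00458, p = 0.54833
step 5: Δp = -0.00288, p = 0.54545
step 6: Δp = -0.00182, p = 0.54363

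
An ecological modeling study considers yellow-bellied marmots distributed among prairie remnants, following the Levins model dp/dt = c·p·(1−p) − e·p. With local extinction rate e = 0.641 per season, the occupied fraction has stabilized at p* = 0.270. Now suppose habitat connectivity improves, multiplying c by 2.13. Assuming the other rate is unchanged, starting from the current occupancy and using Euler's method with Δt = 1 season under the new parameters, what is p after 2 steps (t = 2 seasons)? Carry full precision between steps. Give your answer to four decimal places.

0.6325

Balance c(1−p*) = e gives c = e/(1 − 0.27000) = 0.641/0.73000 = 0.87808.
Starting from p₀ = 0.27000; update p ← p + (dp/dt)·Δt with the new parameters.
step 1: Δp = +0.19557, p = 0.46557
step 2: Δp = +0.16693, p = 0.63250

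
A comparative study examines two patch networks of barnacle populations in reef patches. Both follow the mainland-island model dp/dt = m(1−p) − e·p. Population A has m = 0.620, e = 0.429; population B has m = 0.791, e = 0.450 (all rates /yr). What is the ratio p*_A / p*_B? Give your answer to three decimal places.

A: p*_A = m/(m+e) = 0.620/1.0490 = 0.5910.
B: p*_B = 0.791/1.2410 = 0.6374.
p*_A / p*_B = 0.5910/0.6374 = 0.9273.

0.927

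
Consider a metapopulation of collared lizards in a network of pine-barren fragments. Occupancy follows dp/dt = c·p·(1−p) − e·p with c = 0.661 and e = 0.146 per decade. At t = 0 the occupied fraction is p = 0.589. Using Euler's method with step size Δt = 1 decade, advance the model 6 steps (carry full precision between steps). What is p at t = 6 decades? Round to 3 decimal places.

0.775

Update rule: p ← p + [c·p·(1−p) − e·p]·Δt with Δt = 1.
  1  |  dp/dt·Δt = +0.074020  |  p_1 = 0.663020
  2  |  dp/dt·Δt = +0.050883  |  p_2 = 0.713903
  3  |  dp/dt·Δt = +0.030777  |  p_3 = 0.744679
  4  |  dp/dt·Δt = +0.016954  |  p_4 = 0.761633
  5  |  dp/dt·Δt = +0.008805  |  p_5 = 0.770438
  6  |  dp/dt·Δt = +0.004423  |  p_6 = 0.774861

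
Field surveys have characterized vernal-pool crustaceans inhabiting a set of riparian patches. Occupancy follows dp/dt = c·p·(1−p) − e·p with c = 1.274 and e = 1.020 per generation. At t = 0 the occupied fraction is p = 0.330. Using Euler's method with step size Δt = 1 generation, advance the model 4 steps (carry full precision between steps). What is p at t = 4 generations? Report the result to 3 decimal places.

0.223

Update rule: p ← p + [c·p·(1−p) − e·p]·Δt with Δt = 1.
p: 0.33000 → 0.27508  (Δp = -0.05492)
p: 0.27508 → 0.24855  (Δp = -0.02653)
p: 0.24855 → 0.23298  (Δp = -0.01557)
p: 0.23298 → 0.22300  (Δp = -0.00997)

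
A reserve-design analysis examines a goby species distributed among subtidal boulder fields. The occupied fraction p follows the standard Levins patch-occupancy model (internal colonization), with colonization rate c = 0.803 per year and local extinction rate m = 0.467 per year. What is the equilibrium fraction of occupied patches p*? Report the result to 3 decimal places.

0.418

Setting dp/dt = 0 and dividing through by p* gives c·(1−p*) = m.
So p* = 1 − m/c = 1 − 0.467/0.803 = 1 − 0.5816 = 0.4184.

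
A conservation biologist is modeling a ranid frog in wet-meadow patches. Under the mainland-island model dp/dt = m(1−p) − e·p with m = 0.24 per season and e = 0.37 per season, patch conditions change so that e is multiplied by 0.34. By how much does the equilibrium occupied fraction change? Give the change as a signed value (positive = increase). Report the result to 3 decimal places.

0.263

Before: p* = 0.24/(0.24+0.37) = 0.3934.
After: m = 0.24, e = 0.1258; p* = 0.24/0.3658 = 0.6561.
Δp* = 0.6561 − 0.3934 = +0.2627.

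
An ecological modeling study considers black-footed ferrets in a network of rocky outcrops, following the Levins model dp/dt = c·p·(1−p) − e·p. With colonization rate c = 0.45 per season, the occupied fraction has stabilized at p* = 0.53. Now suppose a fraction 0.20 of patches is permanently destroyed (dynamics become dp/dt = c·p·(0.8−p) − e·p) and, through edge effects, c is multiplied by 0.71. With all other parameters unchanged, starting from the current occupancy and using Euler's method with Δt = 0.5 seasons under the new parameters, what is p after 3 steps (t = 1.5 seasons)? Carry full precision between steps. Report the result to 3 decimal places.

0.444

Balance c(1−p*) = e gives e = 0.45×(1 − 0.53000) = 0.21150.
Starting from p₀ = 0.53000; update p ← p + (dp/dt)·Δt with the new parameters.
p: 0.53000 → 0.49681  (Δp = -0.03319)
p: 0.49681 → 0.46834  (Δp = -0.02848)
p: 0.46834 → 0.44362  (Δp = -0.02471)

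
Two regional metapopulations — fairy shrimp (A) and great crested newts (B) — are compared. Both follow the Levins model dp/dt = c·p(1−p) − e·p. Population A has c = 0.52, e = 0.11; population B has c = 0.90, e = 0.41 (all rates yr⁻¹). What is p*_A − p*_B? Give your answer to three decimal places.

0.244

A: p*_A = 1 − 0.11/0.52 = 0.7885.
B: p*_B = 1 − 0.41/0.90 = 0.5444.
p*_A − p*_B = 0.7885 − 0.5444 = 0.2440.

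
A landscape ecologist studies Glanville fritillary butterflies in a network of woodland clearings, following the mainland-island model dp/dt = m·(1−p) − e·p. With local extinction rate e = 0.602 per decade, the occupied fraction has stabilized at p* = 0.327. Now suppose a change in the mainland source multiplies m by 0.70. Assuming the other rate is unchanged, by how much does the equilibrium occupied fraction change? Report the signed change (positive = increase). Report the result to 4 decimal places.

Balance m(1−p*) = e·p* gives m = e·p*/(1−p*) = 0.602×0.32700/0.67300 = 0.29250.
New p* = m/(m+e) = 0.20475/(0.20475+0.60200) = 0.25380.
Δp* = 0.25380 − 0.32700 = -0.07320.

-0.0732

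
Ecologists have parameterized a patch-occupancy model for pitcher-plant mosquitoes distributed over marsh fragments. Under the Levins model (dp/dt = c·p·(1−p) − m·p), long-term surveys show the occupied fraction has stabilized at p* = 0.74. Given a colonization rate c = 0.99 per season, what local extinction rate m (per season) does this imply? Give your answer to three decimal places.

At equilibrium c(1−p*) = m.
m = 0.99 × (1 − 0.74) = 0.99 × 0.2600 = 0.2574.

0.257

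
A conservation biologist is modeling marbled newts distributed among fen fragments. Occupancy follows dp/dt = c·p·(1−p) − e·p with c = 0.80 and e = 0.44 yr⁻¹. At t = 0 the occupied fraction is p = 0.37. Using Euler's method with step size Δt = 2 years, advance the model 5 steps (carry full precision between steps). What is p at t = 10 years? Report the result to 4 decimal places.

0.4497

Update rule: p ← p + [c·p·(1−p) − e·p]·Δt with Δt = 2.
  1  |  dp/dt·Δt = +0.047360  |  p_1 = 0.417360
  2  |  dp/dt·Δt = +0.021796  |  p_2 = 0.439156
  3  |  dp/dt·Δt = +0.007619  |  p_3 = 0.446776
  4  |  dp/dt·Δt = +0.002305  |  p_4 = 0.449081
  5  |  dp/dt·Δt = +0.000661  |  p_5 = 0.449741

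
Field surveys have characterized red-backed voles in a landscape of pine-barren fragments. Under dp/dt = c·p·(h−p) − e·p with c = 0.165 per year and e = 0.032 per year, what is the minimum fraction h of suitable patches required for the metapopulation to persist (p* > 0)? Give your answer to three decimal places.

0.194

p* = h − e/c is positive only when h > e/c.
h_min = e/c = 0.032/0.165 = 0.1939.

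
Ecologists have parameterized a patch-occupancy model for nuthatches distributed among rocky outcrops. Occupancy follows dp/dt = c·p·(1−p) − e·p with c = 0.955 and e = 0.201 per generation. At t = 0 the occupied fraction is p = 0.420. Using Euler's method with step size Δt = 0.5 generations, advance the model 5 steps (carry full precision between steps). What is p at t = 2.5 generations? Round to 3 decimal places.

0.711

Update rule: p ← p + [c·p·(1−p) − e·p]·Δt with Δt = 0.5.
  1  |  dp/dt·Δt = +0.074109  |  p_1 = 0.494109
  2  |  dp/dt·Δt = +0.069700  |  p_2 = 0.563809
  3  |  dp/dt·Δt = +0.060768  |  p_3 = 0.624577
  4  |  dp/dt·Δt = +0.049194  |  p_4 = 0.673772
  5  |  dp/dt·Δt = +0.037242  |  p_5 = 0.711014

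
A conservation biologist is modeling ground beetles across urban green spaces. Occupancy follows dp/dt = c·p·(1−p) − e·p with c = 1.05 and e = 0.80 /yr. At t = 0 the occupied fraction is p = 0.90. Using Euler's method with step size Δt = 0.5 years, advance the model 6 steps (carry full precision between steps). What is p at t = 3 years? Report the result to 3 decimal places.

Update rule: p ← p + [c·p·(1−p) − e·p]·Δt with Δt = 0.5.
step 1: Δp = -0.31275, p = 0.58725
step 2: Δp = -0.10765, p = 0.47960
step 3: Δp = -0.06081, p = 0.41879
step 4: Δp = -0.03973, p = 0.37906
step 5: Δp = -0.02805, p = 0.35101
step 6: Δp = -0.02081, p = 0.33020

0.330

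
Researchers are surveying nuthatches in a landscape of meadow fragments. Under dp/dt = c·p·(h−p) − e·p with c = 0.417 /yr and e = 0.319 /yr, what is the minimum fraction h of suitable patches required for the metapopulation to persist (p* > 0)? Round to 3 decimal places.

p* = h − e/c is positive only when h > e/c.
h_min = e/c = 0.319/0.417 = 0.7650.

0.765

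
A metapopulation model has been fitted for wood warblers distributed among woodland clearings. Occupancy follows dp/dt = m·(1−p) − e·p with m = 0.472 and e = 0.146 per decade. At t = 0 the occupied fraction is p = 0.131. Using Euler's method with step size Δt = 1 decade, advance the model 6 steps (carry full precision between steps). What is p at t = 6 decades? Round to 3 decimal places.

Update rule: p ← p + [m·(1−p) − e·p]·Δt with Δt = 1.
step 1: Δp = +0.39104, p = 0.52204
step 2: Δp = +0.14938, p = 0.67142
step 3: Δp = +0.05706, p = 0.72848
step 4: Δp = +0.02180, p = 0.75028
step 5: Δp = +0.00833, p = 0.75861
step 6: Δp = +0.00318, p = 0.76179

0.762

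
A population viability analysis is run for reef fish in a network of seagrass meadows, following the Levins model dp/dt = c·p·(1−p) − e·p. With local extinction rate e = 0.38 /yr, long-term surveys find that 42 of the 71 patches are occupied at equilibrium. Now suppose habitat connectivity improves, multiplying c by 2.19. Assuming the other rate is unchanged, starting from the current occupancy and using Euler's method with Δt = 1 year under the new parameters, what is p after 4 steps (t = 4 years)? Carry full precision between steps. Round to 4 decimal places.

Observed p* = 42/71 = 0.59155.
Balance c(1−p*) = e gives c = e/(1 − 0.59155) = 0.38/0.40845 = 0.93034.
Starting from p₀ = 0.59155; update p ← p + (dp/dt)·Δt with the new parameters.
p: 0.59155 → 0.85905  (Δp = +0.26750)
p: 0.85905 → 0.77931  (Δp = -0.07973)
p: 0.77931 → 0.83358  (Δp = +0.05427)
p: 0.83358 → 0.79946  (Δp = -0.03412)

0.7995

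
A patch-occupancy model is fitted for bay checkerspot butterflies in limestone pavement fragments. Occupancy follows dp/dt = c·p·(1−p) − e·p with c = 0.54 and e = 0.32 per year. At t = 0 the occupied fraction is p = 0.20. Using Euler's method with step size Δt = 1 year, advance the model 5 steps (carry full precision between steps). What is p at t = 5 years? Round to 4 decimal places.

0.3051

Update rule: p ← p + [c·p·(1−p) − e·p]·Δt with Δt = 1.
p: 0.20000 → 0.22240  (Δp = +0.02240)
p: 0.22240 → 0.24462  (Δp = +0.02222)
p: 0.24462 → 0.26612  (Δp = +0.02150)
p: 0.26612 → 0.28643  (Δp = +0.02030)
p: 0.28643 → 0.30514  (Δp = +0.01871)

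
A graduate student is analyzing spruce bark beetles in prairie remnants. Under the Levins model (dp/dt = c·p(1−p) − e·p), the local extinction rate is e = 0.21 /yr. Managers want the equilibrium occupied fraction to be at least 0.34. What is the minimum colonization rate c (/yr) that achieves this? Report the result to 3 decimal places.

p* = 1 − e/c ≥ 0.34 requires e/c ≤ 0.6600, i.e. c ≥ e/0.6600.
c_min = 0.21/0.6600 = 0.3182.

0.318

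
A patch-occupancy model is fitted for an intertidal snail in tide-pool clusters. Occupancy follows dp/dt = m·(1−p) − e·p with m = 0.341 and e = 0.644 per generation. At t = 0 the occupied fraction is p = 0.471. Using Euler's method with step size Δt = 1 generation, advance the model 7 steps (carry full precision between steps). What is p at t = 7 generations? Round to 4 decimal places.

Update rule: p ← p + [m·(1−p) − e·p]·Δt with Δt = 1.
p: 0.47100 → 0.34807  (Δp = -0.12293)
p: 0.34807 → 0.34622  (Δp = -0.00184)
p: 0.34622 → 0.34619  (Δp = -0.00003)
p: 0.34619 → 0.34619  (Δp = -0.00000)
p: 0.34619 → 0.34619  (Δp = -0.00000)
p: 0.34619 → 0.34619  (Δp = -0.00000)
p: 0.34619 → 0.34619  (Δp = -0.00000)

0.3462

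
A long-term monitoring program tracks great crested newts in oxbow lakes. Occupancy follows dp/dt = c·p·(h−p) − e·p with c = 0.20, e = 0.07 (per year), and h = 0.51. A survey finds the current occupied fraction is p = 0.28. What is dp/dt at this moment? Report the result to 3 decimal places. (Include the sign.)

Colonization term: c·p·(h−p) = 0.20×0.28×0.2300 = 0.01288.
Extinction term: e·p = 0.01960.
dp/dt = 0.01288 − 0.01960 = -0.00672.

-0.007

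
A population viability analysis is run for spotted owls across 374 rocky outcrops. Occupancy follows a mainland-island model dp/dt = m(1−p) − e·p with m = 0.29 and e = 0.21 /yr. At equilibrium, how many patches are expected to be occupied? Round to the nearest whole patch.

217

p* = m/(m+e) = 0.29/0.5000 = 0.5800.
Expected occupied patches = N × p* = 374 × 0.5800 = 216.92 ≈ 217.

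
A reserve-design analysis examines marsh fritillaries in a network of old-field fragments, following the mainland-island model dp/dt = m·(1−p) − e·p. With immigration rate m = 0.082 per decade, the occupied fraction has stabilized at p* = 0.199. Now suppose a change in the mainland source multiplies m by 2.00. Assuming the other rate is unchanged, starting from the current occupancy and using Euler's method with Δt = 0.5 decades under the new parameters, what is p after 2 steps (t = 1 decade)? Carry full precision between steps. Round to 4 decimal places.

Balance m(1−p*) = e·p* gives e = m(1−p*)/p* = 0.082×0.80100/0.19900 = 0.33006.
Starting from p₀ = 0.19900; update p ← p + (dp/dt)·Δt with the new parameters.
step 1: Δp = +0.03284, p = 0.23184
step 2: Δp = +0.02473, p = 0.25657

0.2566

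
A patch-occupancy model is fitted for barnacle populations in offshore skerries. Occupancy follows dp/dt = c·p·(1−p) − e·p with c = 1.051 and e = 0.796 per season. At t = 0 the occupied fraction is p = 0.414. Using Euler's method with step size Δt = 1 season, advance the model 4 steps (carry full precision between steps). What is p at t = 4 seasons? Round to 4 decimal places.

Update rule: p ← p + [c·p·(1−p) − e·p]·Δt with Δt = 1.
  1  |  dp/dt·Δt = -0.074567  |  p_1 = 0.339433
  2  |  dp/dt·Δt = -0.034535  |  p_2 = 0.304898
  3  |  dp/dt·Δt = -0.019955  |  p_3 = 0.284943
  4  |  dp/dt·Δt = -0.012673  |  p_4 = 0.272270

0.2723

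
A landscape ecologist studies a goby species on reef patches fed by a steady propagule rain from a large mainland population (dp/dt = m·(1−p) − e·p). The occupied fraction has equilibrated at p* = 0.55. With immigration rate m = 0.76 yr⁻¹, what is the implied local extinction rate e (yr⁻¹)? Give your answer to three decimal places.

At equilibrium m(1−p*) = e·p*, so e = m(1−p*)/p*.
e = 0.76 × 0.4500 / 0.55 = 0.6218.

0.622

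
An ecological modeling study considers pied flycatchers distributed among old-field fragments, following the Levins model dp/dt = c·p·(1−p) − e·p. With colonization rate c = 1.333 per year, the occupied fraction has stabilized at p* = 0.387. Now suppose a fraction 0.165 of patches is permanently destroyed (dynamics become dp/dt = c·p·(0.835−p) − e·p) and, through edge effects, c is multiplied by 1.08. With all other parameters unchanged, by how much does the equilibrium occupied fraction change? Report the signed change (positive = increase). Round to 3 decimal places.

-0.120

Balance c(1−p*) = e gives e = 1.333×(1 − 0.38700) = 0.81713.
New p* = 0.835 − e/c = 0.835 − 0.81713/1.43964 = 0.26741.
Δp* = 0.26741 − 0.38700 = -0.11959.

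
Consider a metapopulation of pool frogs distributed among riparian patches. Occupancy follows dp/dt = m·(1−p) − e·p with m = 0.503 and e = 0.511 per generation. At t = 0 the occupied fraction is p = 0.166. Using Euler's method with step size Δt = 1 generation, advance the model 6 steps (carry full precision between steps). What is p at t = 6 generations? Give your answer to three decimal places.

0.496

Update rule: p ← p + [m·(1−p) − e·p]·Δt with Δt = 1.
step 1: Δp = +0.33468, p = 0.50068
step 2: Δp = -0.00469, p = 0.49599
step 3: Δp = +0.00007, p = 0.49606
step 4: Δp = -0.00000, p = 0.49606
step 5: Δp = +0.00000, p = 0.49606
step 6: Δp = -0.00000, p = 0.49606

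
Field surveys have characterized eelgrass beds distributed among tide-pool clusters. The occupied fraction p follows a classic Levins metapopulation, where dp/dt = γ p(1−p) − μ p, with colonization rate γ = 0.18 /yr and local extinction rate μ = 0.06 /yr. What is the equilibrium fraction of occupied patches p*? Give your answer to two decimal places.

0.67

Setting dp/dt = 0 and dividing through by p* gives γ·(1−p*) = μ.
So p* = 1 − μ/γ = 1 − 0.06/0.18 = 1 − 0.3333 = 0.6667.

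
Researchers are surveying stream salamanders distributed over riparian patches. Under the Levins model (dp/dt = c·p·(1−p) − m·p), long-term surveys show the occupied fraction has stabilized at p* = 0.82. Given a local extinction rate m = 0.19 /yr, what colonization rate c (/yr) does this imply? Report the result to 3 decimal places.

1.056

At equilibrium c(1−p*) = m, so c = m/(1−p*).
c = 0.19/(1 − 0.82) = 0.19/0.1800 = 1.0556.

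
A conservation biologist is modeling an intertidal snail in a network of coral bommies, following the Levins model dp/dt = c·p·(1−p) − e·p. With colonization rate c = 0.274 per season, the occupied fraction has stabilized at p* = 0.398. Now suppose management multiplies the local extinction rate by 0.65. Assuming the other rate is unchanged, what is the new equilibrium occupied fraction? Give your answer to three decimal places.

Balance c(1−p*) = e gives e = 0.274×(1 − 0.39800) = 0.16495.
New p* = 1 − e/c = 1 − 0.10722/0.27400 = 0.60869.

0.609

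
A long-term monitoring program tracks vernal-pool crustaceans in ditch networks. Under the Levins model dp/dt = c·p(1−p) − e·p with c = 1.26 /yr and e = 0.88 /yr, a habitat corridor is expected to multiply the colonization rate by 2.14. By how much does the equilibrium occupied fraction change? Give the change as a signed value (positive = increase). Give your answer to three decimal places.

0.372

Before: p* = 1 − 0.88/1.26 = 0.3016.
After the change, c = 2.6964, e = 0.88, so p* = 1 − 0.88/2.6964 = 0.6736.
Δp* = 0.6736 − 0.3016 = +0.3721.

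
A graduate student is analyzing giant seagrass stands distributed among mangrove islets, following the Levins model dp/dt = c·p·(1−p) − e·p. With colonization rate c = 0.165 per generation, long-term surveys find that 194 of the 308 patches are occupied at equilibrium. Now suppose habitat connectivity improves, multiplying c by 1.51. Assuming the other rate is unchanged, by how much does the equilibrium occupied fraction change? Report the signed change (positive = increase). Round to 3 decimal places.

Observed p* = 194/308 = 0.62987.
Balance c(1−p*) = e gives e = 0.165×(1 − 0.62987) = 0.06107.
New p* = 1 − e/c = 1 − 0.06107/0.24915 = 0.75489.
Δp* = 0.75489 − 0.62987 = +0.12502.

0.125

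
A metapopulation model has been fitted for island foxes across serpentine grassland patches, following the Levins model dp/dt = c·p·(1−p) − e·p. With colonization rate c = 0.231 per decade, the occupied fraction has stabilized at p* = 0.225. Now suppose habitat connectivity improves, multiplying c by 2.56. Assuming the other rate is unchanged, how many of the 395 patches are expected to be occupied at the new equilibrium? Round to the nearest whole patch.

275

Balance c(1−p*) = e gives e = 0.231×(1 − 0.22500) = 0.17903.
New p* = 1 − e/c = 1 − 0.17903/0.59136 = 0.69726.
Expected occupied = 395 × 0.69726 = 275.42 ≈ 275.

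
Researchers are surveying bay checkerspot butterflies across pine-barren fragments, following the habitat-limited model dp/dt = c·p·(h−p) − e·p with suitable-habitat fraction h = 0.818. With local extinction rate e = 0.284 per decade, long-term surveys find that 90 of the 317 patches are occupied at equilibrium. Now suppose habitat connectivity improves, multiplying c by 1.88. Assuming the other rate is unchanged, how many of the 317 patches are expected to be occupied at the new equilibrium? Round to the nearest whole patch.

169

Observed p* = 90/317 = 0.28391.
Balance c(h−p*) = e gives c = e/(0.818 − 0.28391) = 0.284/0.53409 = 0.53175.
New p* = 0.818 − e/c = 0.818 − 0.28400/0.99969 = 0.53391.
Expected occupied = 317 × 0.53391 = 169.25 ≈ 169.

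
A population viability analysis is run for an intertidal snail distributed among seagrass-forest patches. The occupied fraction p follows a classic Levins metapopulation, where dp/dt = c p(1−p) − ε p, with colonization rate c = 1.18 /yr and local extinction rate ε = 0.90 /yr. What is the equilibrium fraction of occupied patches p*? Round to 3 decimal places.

Setting dp/dt = 0 and dividing through by p* gives c·(1−p*) = ε.
So p* = 1 − ε/c = 1 − 0.90/1.18 = 1 − 0.7627 = 0.2373.

0.237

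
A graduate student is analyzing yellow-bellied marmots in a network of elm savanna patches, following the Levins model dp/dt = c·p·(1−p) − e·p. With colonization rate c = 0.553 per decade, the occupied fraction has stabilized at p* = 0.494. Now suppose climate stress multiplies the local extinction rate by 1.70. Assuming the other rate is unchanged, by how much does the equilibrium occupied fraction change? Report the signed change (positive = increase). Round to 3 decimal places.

Balance c(1−p*) = e gives e = 0.553×(1 − 0.49400) = 0.27982.
New p* = 1 − e/c = 1 − 0.47569/0.55300 = 0.13980.
Δp* = 0.13980 − 0.49400 = -0.35420.

-0.354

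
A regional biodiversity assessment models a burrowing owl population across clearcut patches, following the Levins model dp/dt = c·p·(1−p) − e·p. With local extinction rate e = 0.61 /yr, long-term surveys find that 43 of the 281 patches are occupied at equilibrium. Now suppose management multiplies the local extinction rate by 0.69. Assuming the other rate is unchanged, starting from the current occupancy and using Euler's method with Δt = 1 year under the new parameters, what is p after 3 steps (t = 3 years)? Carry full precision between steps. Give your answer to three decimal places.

Observed p* = 43/281 = 0.15302.
Balance c(1−p*) = e gives c = e/(1 − 0.15302) = 0.61/0.84698 = 0.72021.
Starting from p₀ = 0.15302; update p ← p + (dp/dt)·Δt with the new parameters.
  1  |  dp/dt·Δt = +0.028937  |  p_1 = 0.181962
  2  |  dp/dt·Δt = +0.030617  |  p_2 = 0.212579
  3  |  dp/dt·Δt = +0.031081  |  p_3 = 0.243660

0.244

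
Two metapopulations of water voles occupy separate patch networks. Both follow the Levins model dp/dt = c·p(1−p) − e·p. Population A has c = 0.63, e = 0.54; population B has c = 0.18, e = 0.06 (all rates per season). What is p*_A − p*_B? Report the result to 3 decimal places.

-0.524

A: p*_A = 1 − 0.54/0.63 = 0.1429.
B: p*_B = 1 − 0.06/0.18 = 0.6667.
p*_A − p*_B = 0.1429 − 0.6667 = -0.5238.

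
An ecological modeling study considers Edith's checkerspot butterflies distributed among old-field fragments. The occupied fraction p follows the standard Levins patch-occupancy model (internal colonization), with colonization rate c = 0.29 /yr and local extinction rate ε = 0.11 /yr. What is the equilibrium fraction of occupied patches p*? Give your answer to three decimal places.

At equilibrium, colonization balances extinction: c·p*·(1−p*) = ε·p*.
So p* = 1 − ε/c = 1 − 0.11/0.29 = 1 − 0.3793 = 0.6207.

0.621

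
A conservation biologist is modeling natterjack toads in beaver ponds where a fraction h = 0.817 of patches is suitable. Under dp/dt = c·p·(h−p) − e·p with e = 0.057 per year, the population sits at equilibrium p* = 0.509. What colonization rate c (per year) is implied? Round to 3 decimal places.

At equilibrium c(h−p*) = e, so c = e/(h−p*).
c = 0.057/(0.817 − 0.509) = 0.057/0.3080 = 0.1851.

0.185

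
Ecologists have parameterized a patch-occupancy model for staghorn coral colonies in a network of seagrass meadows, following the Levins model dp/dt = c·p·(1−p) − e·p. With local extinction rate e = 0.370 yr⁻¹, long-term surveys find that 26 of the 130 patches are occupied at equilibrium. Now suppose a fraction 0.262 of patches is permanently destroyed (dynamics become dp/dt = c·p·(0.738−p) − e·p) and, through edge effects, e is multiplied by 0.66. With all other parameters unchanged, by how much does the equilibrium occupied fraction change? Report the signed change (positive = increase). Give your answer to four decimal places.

Observed p* = 26/130 = 0.20000.
Balance c(1−p*) = e gives c = e/(1 − 0.20000) = 0.370/0.80000 = 0.46250.
New p* = 0.738 − e/c = 0.738 − 0.24420/0.46250 = 0.21000.
Δp* = 0.21000 − 0.20000 = +0.01000.

0.0100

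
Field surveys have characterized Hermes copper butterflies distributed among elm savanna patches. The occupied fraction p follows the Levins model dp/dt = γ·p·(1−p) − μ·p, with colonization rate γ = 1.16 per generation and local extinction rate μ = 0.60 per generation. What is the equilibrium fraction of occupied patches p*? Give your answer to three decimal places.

Setting dp/dt = 0 and dividing through by p* gives γ·(1−p*) = μ.
So p* = 1 − μ/γ = 1 − 0.60/1.16 = 1 − 0.5172 = 0.4828.

0.483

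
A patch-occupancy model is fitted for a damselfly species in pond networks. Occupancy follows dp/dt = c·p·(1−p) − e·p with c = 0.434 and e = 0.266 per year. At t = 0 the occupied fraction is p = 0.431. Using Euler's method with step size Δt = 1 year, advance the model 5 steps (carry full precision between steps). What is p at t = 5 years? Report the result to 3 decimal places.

Update rule: p ← p + [c·p·(1−p) − e·p]·Δt with Δt = 1.
  1  |  dp/dt·Δt = -0.008212  |  p_1 = 0.422788
  2  |  dp/dt·Δt = -0.006549  |  p_2 = 0.416239
  3  |  dp/dt·Δt = -0.005264  |  p_3 = 0.410974
  4  |  dp/dt·Δt = -0.004259  |  p_4 = 0.406715
  5  |  dp/dt·Δt = -0.003463  |  p_5 = 0.403252

0.403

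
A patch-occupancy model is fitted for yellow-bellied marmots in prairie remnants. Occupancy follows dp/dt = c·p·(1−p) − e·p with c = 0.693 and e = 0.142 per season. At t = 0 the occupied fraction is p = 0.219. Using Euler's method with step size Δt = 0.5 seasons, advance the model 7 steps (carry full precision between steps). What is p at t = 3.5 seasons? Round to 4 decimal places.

0.5743

Update rule: p ← p + [c·p·(1−p) − e·p]·Δt with Δt = 0.5.
p: 0.21900 → 0.26272  (Δp = +0.04372)
p: 0.26272 → 0.31118  (Δp = +0.04846)
p: 0.31118 → 0.36336  (Δp = +0.05218)
p: 0.36336 → 0.41771  (Δp = +0.05436)
p: 0.41771 → 0.47233  (Δp = +0.05462)
p: 0.47233 → 0.52516  (Δp = +0.05282)
p: 0.52516 → 0.57428  (Δp = +0.04912)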